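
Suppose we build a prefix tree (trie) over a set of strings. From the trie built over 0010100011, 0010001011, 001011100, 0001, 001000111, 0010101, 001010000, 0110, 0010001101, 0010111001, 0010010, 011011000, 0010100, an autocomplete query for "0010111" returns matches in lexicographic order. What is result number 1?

001011100

DFS of the "0010111" subtree visits, in order: "001011100", "0010111001"
The 1st is 001011100.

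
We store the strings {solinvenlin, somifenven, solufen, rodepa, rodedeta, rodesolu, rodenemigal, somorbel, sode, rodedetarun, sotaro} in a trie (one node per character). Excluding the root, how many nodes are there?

Insert word by word; a character creates a node only if that edge doesn't already exist:
  "solinvenlin" → 11 new (s, o, l, i, n, v, e, n, l, i, n)
  "somifenven" → prefix "so" already present; 8 new (m, i, f, e, n, v, e, n)
  "solufen" → prefix "sol" already present; 4 new (u, f, e, n)
  "rodepa" → 6 new (r, o, d, e, p, a)
  "rodedeta" → prefix "rode" already present; 4 new (d, e, t, a)
  "rodesolu" → prefix "rode" already present; 4 new (s, o, l, u)
  "rodenemigal" → prefix "rode" already present; 7 new (n, e, m, i, g, a, l)
  "somorbel" → prefix "som" already present; 5 new (o, r, b, e, l)
  "sode" → prefix "so" already present; 2 new (d, e)
  "rodedetarun" → prefix "rodedeta" already present; 3 new (r, u, n)
  "sotaro" → prefix "so" already present; 4 new (t, a, r, o)
Total nodes = 11 + 8 + 4 + 6 + 4 + 4 + 7 + 5 + 2 + 3 + 4 = 58

58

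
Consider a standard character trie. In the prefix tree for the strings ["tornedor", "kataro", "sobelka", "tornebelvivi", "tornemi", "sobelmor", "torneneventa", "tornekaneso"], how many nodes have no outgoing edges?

8

A leaf is a node with no children — equivalently, the end of a word that is not a proper prefix of any other stored word.
Those words: "kataro", "sobelka", "sobelmor", "tornebelvivi", "tornedor", "tornekaneso", "tornemi", "torneneventa"
Leaf count: 8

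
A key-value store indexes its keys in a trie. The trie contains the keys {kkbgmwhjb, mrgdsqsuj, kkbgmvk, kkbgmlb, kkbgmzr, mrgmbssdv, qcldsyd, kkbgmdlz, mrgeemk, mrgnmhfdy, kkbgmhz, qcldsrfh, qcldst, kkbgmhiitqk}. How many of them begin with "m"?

4

Filter for entries beginning with "m":
Words under "m": mrgdsqsuj, mrgeemk, mrgmbssdv, mrgnmhfdy
Count: 4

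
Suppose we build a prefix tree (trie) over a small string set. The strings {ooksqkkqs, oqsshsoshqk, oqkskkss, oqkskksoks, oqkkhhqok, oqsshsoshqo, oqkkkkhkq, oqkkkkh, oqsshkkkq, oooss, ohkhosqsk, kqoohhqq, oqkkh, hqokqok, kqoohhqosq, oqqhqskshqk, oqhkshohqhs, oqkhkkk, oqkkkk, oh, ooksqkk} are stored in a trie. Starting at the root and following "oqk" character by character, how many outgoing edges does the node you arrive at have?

3

The children of the "oqk" node are the distinct next characters among strings starting with "oqk".
Characters that immediately follow "oqk" among the stored strings: {h, k, s}.
That node has 3 child edges.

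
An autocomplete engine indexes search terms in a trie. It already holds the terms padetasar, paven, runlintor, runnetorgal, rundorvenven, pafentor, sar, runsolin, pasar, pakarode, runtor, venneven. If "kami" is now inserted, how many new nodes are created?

4

No existing word starts with "k", so every character of "kami" needs a new node.
4 − 0 = 4 new nodes.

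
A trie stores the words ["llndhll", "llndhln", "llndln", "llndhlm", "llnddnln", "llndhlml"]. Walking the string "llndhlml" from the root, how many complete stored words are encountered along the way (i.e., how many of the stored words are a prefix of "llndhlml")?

Walk "llndhlml" from the root; an end-of-word marker is hit whenever a stored word is a prefix of "llndhlml".
Prefixes of the query that are stored words: "llndhlm", "llndhlml"
Count: 2

2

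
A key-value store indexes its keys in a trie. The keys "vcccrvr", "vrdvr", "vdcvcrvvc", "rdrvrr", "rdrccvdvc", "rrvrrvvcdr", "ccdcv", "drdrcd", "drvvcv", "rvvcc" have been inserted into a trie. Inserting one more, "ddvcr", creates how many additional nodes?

Walking "ddvcr" from the root, the first 1 characters ("d") follow existing edges; "d" is the first miss.
Each of the 4 remaining characters creates one node.

4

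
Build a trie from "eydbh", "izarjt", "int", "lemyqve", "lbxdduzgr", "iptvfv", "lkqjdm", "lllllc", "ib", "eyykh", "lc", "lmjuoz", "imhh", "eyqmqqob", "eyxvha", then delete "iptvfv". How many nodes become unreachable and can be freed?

A node on "iptvfv"'s path can go only if nothing else ends at it or branches off below it.
The suffix "ptvfv" (5 nodes) is used only by "iptvfv"; the node for "i" still has the child "z", so pruning stops there.
Nodes removed: 5

5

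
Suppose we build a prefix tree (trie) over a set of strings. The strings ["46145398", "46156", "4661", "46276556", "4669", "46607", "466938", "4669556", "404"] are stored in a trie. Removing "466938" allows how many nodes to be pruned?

Walk "466938" from the leaf back toward the root, removing each node that no remaining word uses.
The suffix "38" (2 nodes) is used only by "466938"; the node for "4669" still has the child "5", so pruning stops there.
Nodes removed: 2

2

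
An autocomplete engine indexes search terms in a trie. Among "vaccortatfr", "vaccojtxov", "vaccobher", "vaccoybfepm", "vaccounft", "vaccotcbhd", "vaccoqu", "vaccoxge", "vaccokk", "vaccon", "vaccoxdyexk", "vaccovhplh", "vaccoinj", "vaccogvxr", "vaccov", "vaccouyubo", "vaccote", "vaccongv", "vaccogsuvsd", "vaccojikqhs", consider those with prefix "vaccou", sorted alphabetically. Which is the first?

Words with prefix "vaccou", in lexicographic order: "vaccounft", "vaccouyubo"
Position 1: vaccounft

vaccounft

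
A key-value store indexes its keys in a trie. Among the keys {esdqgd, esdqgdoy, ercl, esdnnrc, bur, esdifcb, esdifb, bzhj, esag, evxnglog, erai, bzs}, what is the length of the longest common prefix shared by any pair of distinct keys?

The deepest shared node is where two words last agree before diverging.
"esdqgd" and "esdqgdoy" agree on "esdqgd" (6 characters) before diverging; nothing deeper is shared.
Longest shared-prefix length: 6

6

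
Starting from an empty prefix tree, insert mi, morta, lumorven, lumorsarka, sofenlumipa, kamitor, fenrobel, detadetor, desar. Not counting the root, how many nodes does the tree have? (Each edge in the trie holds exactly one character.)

Insert word by word; a character creates a node only if that edge doesn't already exist:
  "mi" → 2 new (m, i)
  "morta" → prefix "m" already present; 4 new (o, r, t, a)
  "lumorven" → 8 new (l, u, m, o, r, v, e, n)
  "lumorsarka" → prefix "lumor" already present; 5 new (s, a, r, k, a)
  "sofenlumipa" → 11 new (s, o, f, e, n, l, u, m, i, p, a)
  "kamitor" → 7 new (k, a, m, i, t, o, r)
  "fenrobel" → 8 new (f, e, n, r, o, b, e, l)
  "detadetor" → 9 new (d, e, t, a, d, e, t, o, r)
  "desar" → prefix "de" already present; 3 new (s, a, r)
Total nodes = 2 + 4 + 8 + 5 + 11 + 7 + 8 + 9 + 3 = 57

57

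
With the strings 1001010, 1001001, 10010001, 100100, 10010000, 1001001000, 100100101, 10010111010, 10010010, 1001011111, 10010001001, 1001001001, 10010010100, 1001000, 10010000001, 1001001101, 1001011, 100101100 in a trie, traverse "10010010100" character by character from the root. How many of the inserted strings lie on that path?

Check each prefix of "10010010100" against the stored set — each match is an end-marker on the path.
Prefixes of the query that are stored words: "100100", "1001001", "10010010", "100100101", "10010010100"
Count: 5

5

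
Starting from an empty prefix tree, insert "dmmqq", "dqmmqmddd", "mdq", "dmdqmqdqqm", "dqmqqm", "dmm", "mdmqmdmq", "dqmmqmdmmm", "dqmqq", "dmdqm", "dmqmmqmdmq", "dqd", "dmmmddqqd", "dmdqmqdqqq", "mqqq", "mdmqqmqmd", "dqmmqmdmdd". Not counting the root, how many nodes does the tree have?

Count nodes per top-level branch (shared prefixes stored once):
  'd'-branch (dmdqm, dmdqmqdqqm, dmdqmqdqqq, dmm, dmmmddqqd, dmmqq, dmqmmqmdmq, dqd, dqmmqmddd, dqmmqmdmdd, dqmmqmdmmm, dqmqq, dqmqqm): 45 nodes
  'm'-branch (mdmqmdmq, mdmqqmqmd, mdq, mqqq): 17 nodes
Sum: 62

62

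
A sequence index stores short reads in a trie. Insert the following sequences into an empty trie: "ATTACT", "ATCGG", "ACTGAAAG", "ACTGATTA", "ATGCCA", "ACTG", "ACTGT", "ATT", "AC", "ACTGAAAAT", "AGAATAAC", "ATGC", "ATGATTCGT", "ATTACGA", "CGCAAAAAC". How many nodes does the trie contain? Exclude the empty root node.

Count nodes per top-level branch (shared prefixes stored once):
  'A'-branch (AC, ACTG, ACTGAAAAT, ACTGAAAG, ACTGATTA, ACTGT, AGAATAAC, ATCGG, ATGATTCGT, ATGC, ATGCCA, ATT, ATTACGA, ATTACT): 41 nodes
  'C'-branch (CGCAAAAAC): 9 nodes
Sum: 50

50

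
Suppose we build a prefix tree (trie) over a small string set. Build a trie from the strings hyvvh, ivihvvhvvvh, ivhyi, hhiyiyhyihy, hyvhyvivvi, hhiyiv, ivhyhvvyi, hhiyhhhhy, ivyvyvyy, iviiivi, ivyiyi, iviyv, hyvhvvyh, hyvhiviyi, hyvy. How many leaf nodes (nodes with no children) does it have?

Leaves are exactly the stored words that no other stored word extends.
Those words: "hhiyhhhhy", "hhiyiv", "hhiyiyhyihy", "hyvhiviyi", "hyvhvvyh", "hyvhyvivvi", "hyvvh", "hyvy", "ivhyhvvyi", "ivhyi", "ivihvvhvvvh", "iviiivi", "iviyv", "ivyiyi", "ivyvyvyy"
Leaf count: 15

15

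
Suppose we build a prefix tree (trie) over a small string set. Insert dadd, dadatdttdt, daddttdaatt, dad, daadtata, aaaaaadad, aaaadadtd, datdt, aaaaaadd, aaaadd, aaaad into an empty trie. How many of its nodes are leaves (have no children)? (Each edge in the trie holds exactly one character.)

A leaf is a node with no children — equivalently, the end of a word that is not a proper prefix of any other stored word.
Those words: "aaaaaadad", "aaaaaadd", "aaaadadtd", "aaaadd", "daadtata", "dadatdttdt", "daddttdaatt", "datdt"
Leaf count: 8

8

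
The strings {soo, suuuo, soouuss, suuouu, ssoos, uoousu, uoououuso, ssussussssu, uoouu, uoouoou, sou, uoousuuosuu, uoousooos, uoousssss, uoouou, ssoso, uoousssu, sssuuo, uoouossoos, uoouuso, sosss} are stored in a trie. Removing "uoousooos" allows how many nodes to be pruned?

4

Walk "uoousooos" from the leaf back toward the root, removing each node that no remaining word uses.
The suffix "ooos" (4 nodes) is used only by "uoousooos"; the node for "uoous" still has the child "u", so pruning stops there.
Nodes removed: 4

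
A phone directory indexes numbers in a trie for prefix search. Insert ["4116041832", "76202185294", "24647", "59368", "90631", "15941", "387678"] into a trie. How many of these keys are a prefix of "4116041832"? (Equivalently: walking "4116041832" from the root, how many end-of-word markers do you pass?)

1

Traverse "4116041832" character by character; count nodes along the way that are marked as word ends.
Prefixes of the query that are stored words: "4116041832"
Count: 1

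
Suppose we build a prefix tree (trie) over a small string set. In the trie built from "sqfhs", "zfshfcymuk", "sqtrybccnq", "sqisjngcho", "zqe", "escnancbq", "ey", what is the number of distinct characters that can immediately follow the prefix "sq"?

The children of the "sq" node are the distinct next characters among strings starting with "sq".
Distinct next characters after "sq": f, i, t.
That node has 3 child edges.

3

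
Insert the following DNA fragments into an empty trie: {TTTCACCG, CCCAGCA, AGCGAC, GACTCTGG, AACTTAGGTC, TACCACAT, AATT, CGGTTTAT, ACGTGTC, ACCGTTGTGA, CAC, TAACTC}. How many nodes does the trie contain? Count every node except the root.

Count nodes per top-level branch (shared prefixes stored once):
  'A'-branch (AACTTAGGTC, AATT, ACCGTTGTGA, ACGTGTC, AGCGAC): 31 nodes
  'C'-branch (CAC, CCCAGCA, CGGTTTAT): 16 nodes
  'G'-branch (GACTCTGG): 8 nodes
  'T'-branch (TAACTC, TACCACAT, TTTCACCG): 19 nodes
Sum: 74

74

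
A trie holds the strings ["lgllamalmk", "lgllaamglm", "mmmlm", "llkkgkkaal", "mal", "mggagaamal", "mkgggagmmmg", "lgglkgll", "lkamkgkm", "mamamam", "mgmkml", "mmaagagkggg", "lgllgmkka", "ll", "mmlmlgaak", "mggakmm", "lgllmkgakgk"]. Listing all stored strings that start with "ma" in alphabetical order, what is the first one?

mal

Filter for "ma…" and sort: "mal", "mamamam"
Position 1: mal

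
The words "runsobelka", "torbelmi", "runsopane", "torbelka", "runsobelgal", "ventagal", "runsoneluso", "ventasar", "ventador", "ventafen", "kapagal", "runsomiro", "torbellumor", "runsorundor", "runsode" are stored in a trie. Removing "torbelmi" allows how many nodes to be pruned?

Walk "torbelmi" from the leaf back toward the root, removing each node that no remaining word uses.
The suffix "mi" (2 nodes) is used only by "torbelmi"; the node for "torbel" still has the child "k", so pruning stops there.
Nodes removed: 2

2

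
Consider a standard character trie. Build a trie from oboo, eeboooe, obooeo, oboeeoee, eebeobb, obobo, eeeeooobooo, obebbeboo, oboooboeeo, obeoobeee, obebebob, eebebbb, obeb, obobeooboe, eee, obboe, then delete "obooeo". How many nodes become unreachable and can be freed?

After clearing the end-marker at "obooeo", prune upward until reaching a node still needed by another word.
The suffix "eo" (2 nodes) is used only by "obooeo"; the node for "oboo" still has the child "o", so pruning stops there.
Nodes removed: 2

2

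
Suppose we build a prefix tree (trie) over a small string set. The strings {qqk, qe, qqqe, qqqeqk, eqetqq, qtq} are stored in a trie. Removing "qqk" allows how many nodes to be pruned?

1

After clearing the end-marker at "qqk", prune upward until reaching a node still needed by another word.
The suffix "k" (1 node) is used only by "qqk"; the node for "qq" still has the child "q", so pruning stops there.
Nodes removed: 1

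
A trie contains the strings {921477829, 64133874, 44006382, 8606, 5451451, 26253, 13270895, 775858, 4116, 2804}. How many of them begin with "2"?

Walk to "2"; the words in its subtree are exactly those with that prefix.
Matches: "26253", "2804"
Count: 2

2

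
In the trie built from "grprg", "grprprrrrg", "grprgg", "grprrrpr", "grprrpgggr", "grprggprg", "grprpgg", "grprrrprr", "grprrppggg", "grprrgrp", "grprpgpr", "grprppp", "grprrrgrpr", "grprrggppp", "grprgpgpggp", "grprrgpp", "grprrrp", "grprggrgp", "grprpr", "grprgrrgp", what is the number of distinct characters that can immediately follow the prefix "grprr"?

3

Walk "grprr" from the root, arriving at one node.
Characters that immediately follow "grprr" among the stored strings: {g, p, r}.
That node has 3 child edges.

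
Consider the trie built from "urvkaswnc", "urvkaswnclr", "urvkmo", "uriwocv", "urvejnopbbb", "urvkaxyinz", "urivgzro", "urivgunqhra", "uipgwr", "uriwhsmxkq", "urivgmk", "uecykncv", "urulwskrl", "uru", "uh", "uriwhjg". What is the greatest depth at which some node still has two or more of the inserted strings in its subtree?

Look for the deepest trie node that still has at least two words in its subtree.
e.g. "urvkaswnc" and "urvkaswnclr" share the prefix "urvkaswnc" of length 9; no pair shares a longer one.
Longest shared-prefix length: 9

9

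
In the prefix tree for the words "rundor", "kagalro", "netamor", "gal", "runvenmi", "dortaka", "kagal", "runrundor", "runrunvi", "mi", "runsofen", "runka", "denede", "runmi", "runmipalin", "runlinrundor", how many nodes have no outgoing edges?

Leaves are exactly the stored words that no other stored word extends.
Those words: "denede", "dortaka", "gal", "kagalro", "mi", "netamor", "rundor", "runka", "runlinrundor", "runmipalin", "runrundor", "runrunvi", "runsofen", "runvenmi"
Leaf count: 14

14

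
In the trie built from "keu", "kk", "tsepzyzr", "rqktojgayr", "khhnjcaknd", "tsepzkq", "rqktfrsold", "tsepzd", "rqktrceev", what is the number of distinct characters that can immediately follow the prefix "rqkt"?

3

Walk "rqkt" from the root, arriving at one node.
Characters that immediately follow "rqkt" among the stored strings: {f, o, r}.
That node has 3 child edges.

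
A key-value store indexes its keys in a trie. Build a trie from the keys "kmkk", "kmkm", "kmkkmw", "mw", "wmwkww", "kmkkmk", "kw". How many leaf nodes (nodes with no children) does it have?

6

A leaf is a node with no children — equivalently, the end of a word that is not a proper prefix of any other stored word.
Those words: "kmkkmk", "kmkkmw", "kmkm", "kw", "mw", "wmwkww"
Leaf count: 6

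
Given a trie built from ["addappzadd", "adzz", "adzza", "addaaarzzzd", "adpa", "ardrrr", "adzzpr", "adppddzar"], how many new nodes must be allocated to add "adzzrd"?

Walking "adzzrd" from the root, the first 4 characters ("adzz") follow existing edges; "r" is the first miss.
New nodes needed: |"adzzrd"| − 4 = 6 − 4 = 2.

2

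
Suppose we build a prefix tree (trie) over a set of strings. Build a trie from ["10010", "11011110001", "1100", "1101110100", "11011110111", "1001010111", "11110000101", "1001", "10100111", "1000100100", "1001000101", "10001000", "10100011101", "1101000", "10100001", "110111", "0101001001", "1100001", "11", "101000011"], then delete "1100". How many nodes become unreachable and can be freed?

A node on "1100"'s path can go only if nothing else ends at it or branches off below it.
Every node on "1100" is still needed (e.g. by "1100001"), so nothing is freed.
Nodes removed: 0

0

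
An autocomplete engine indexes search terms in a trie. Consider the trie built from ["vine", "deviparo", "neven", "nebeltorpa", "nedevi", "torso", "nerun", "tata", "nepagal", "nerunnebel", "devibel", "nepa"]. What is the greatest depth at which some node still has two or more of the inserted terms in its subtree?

5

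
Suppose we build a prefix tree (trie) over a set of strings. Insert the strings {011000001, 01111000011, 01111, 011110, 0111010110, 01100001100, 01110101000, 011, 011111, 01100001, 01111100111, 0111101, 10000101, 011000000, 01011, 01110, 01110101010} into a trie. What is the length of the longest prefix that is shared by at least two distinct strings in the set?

The deepest shared node is where two words last agree before diverging.
e.g. "01110101000" and "01110101010" share the prefix "011101010" of length 9; no pair shares a longer one.
Longest shared-prefix length: 9

9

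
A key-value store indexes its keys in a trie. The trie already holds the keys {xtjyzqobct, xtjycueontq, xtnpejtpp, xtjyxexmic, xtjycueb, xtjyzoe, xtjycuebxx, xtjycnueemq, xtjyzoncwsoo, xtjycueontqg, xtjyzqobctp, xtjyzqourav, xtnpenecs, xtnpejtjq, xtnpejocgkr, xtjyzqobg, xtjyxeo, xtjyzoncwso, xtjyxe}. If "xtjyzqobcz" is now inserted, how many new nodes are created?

1

The longest prefix of "xtjyzqobcz" already in the trie is "xtjyzqobc" (length 9).
New nodes needed: |"xtjyzqobcz"| − 9 = 10 − 9 = 1.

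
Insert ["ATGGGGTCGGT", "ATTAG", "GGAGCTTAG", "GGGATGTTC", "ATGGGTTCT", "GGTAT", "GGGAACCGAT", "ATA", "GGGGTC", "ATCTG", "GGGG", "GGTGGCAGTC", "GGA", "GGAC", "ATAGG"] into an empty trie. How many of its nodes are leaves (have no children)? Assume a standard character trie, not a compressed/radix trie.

12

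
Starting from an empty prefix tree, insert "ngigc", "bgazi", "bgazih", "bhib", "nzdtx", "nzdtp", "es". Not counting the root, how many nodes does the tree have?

Trie structure (* marks end of a word):
(root)
├─ b
│  ├─ g
│  │  └─ a
│  │     └─ z
│  │        └─ i *
│  │           └─ h *
│  └─ h
│     └─ i
│        └─ b *
├─ e
│  └─ s *
└─ n
   ├─ g
   │  └─ i
   │     └─ g
   │        └─ c *
   └─ z
      └─ d
         └─ t
            ├─ p *
            └─ x *
Counting every labelled node above: 21.

21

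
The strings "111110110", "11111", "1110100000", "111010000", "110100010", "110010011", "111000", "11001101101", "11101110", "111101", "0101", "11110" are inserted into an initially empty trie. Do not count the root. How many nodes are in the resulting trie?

Count nodes per top-level branch (shared prefixes stored once):
  '0'-branch (0101): 4 nodes
  '1'-branch (110010011, 11001101101, 110100010, 111000, 111010000, 1110100000, 11101110, 11110, 111101, 11111, 111110110): 42 nodes
Sum: 46

46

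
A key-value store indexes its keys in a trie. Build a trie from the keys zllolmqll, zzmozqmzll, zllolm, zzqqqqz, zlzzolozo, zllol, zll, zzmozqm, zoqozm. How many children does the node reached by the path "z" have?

Follow the path "z" to its node, then look at its outgoing edges.
Characters that immediately follow "z" among the stored strings: {l, o, z}.
That node has 3 child edges.

3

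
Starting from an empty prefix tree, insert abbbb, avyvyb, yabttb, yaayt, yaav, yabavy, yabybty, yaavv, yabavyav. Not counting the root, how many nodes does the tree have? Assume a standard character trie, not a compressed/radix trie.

30

Count nodes per top-level branch (shared prefixes stored once):
  'a'-branch (abbbb, avyvyb): 10 nodes
  'y'-branch (yaav, yaavv, yaayt, yabavy, yabavyav, yabttb, yabybty): 20 nodes
Sum: 30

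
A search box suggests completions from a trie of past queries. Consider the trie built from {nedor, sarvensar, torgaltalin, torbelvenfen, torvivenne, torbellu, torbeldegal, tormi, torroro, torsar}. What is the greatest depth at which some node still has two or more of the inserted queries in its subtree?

The deepest shared node is where two words last agree before diverging.
"torbeldegal" and "torbellu" agree on "torbel" (6 characters) before diverging; nothing deeper is shared.
Longest shared-prefix length: 6

6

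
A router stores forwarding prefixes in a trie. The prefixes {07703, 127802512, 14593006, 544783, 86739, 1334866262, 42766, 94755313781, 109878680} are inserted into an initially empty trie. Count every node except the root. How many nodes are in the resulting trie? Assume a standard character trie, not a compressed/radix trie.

Trace insertions, counting only characters that open a new branch:
  "07703" → 5 new (0, 7, 7, 0, 3)
  "127802512" → 9 new (1, 2, 7, 8, 0, 2, 5, 1, 2)
  "14593006" → prefix "1" already present; 7 new (4, 5, 9, 3, 0, 0, 6)
  "544783" → 6 new (5, 4, 4, 7, 8, 3)
  "86739" → 5 new (8, 6, 7, 3, 9)
  "1334866262" → prefix "1" already present; 9 new (3, 3, 4, 8, 6, 6, 2, 6, 2)
  "42766" → 5 new (4, 2, 7, 6, 6)
  "94755313781" → 11 new (9, 4, 7, 5, 5, 3, 1, 3, 7, 8, 1)
  "109878680" → prefix "1" already present; 8 new (0, 9, 8, 7, 8, 6, 8, 0)
Total nodes = 5 + 9 + 7 + 6 + 5 + 9 + 5 + 11 + 8 = 65

65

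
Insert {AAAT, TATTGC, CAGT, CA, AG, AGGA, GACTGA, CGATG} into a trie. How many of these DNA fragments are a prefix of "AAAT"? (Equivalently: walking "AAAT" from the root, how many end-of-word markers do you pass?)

Walk "AAAT" from the root; an end-of-word marker is hit whenever a stored word is a prefix of "AAAT".
Prefixes of the query that are stored words: "AAAT"
Count: 1

1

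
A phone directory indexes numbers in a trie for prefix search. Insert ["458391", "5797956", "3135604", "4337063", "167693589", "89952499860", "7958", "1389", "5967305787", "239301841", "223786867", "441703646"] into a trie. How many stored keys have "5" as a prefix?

2

Walk to "5"; the words in its subtree are exactly those with that prefix.
Words under "5": 5797956, 5967305787
Count: 2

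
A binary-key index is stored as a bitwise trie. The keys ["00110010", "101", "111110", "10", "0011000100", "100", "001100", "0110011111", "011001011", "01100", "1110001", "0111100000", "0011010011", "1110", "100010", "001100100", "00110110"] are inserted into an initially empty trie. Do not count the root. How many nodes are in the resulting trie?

55

Trace insertions, counting only characters that open a new branch:
  "00110010" → 8 new (0, 0, 1, 1, 0, 0, 1, 0)
  "101" → 3 new (1, 0, 1)
  "111110" → prefix "1" already present; 5 new (1, 1, 1, 1, 0)
  "10" → prefix "10" already present; 0 new (none)
  "0011000100" → prefix "001100" already present; 4 new (0, 1, 0, 0)
  "100" → prefix "10" already present; 1 new (0)
  "001100" → prefix "001100" already present; 0 new (none)
  "0110011111" → prefix "0" already present; 9 new (1, 1, 0, 0, 1, 1, 1, 1, 1)
  "011001011" → prefix "011001" already present; 3 new (0, 1, 1)
  "01100" → prefix "01100" already present; 0 new (none)
  "1110001" → prefix "111" already present; 4 new (0, 0, 0, 1)
  "0111100000" → prefix "011" already present; 7 new (1, 1, 0, 0, 0, 0, 0)
  "0011010011" → prefix "00110" already present; 5 new (1, 0, 0, 1, 1)
  "1110" → prefix "1110" already present; 0 new (none)
  "100010" → prefix "100" already present; 3 new (0, 1, 0)
  "001100100" → prefix "00110010" already present; 1 new (0)
  "00110110" → prefix "001101" already present; 2 new (1, 0)
Total nodes = 8 + 3 + 5 + 0 + 4 + 1 + 0 + 9 + 3 + 0 + 4 + 7 + 5 + 0 + 3 + 1 + 2 = 55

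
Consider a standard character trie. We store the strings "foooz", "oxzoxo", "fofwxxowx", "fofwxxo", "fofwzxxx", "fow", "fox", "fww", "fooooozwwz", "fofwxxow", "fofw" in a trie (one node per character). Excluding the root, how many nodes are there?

32

For each word, the new-node count is its length minus the longest prefix already in the trie:
  "foooz" → 5 new (f, o, o, o, z)
  "oxzoxo" → 6 new (o, x, z, o, x, o)
  "fofwxxowx" → prefix "fo" already present; 7 new (f, w, x, x, o, w, x)
  "fofwxxo" → prefix "fofwxxo" already present; 0 new (none)
  "fofwzxxx" → prefix "fofw" already present; 4 new (z, x, x, x)
  "fow" → prefix "fo" already present; 1 new (w)
  "fox" → prefix "fo" already present; 1 new (x)
  "fww" → prefix "f" already present; 2 new (w, w)
  "fooooozwwz" → prefix "fooo" already present; 6 new (o, o, z, w, w, z)
  "fofwxxow" → prefix "fofwxxow" already present; 0 new (none)
  "fofw" → prefix "fofw" already present; 0 new (none)
Total nodes = 5 + 6 + 7 + 0 + 4 + 1 + 1 + 2 + 6 + 0 + 0 = 32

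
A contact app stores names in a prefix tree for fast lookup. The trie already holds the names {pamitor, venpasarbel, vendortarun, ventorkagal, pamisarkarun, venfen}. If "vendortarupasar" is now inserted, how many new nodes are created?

5

"vendortaru" is already a path in the trie; the remaining "pasar" must be added.
So 15 − 10 = 5 new nodes.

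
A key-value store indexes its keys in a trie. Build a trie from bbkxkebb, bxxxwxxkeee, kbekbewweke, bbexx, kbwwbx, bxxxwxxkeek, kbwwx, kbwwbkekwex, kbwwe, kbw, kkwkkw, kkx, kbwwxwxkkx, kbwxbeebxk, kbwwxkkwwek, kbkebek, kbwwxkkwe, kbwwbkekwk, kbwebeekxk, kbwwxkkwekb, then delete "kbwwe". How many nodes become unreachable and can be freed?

After clearing the end-marker at "kbwwe", prune upward until reaching a node still needed by another word.
The suffix "e" (1 node) is used only by "kbwwe"; the node for "kbww" still has the child "b", so pruning stops there.
Nodes removed: 1

1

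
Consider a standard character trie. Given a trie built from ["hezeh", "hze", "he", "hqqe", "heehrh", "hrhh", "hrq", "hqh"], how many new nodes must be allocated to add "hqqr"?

1

"hqq" is already a path in the trie; the remaining "r" must be added.
So 4 − 3 = 1 new nodes.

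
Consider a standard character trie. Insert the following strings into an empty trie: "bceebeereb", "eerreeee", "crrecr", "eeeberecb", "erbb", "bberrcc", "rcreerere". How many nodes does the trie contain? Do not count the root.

49

For each word, the new-node count is its length minus the longest prefix already in the trie:
  "bceebeereb" → 10 new (b, c, e, e, b, e, e, r, e, b)
  "eerreeee" → 8 new (e, e, r, r, e, e, e, e)
  "crrecr" → 6 new (c, r, r, e, c, r)
  "eeeberecb" → prefix "ee" already present; 7 new (e, b, e, r, e, c, b)
  "erbb" → prefix "e" already present; 3 new (r, b, b)
  "bberrcc" → prefix "b" already present; 6 new (b, e, r, r, c, c)
  "rcreerere" → 9 new (r, c, r, e, e, r, e, r, e)
Total nodes = 10 + 8 + 6 + 7 + 3 + 6 + 9 = 49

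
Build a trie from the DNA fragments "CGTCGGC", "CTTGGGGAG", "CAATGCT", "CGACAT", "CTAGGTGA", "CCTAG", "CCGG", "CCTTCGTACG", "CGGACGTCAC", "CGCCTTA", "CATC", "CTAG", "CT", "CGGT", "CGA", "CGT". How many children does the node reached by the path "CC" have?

2

Follow the path "CC" to its node, then look at its outgoing edges.
Distinct next characters after "CC": G, T.
That node has 2 child edges.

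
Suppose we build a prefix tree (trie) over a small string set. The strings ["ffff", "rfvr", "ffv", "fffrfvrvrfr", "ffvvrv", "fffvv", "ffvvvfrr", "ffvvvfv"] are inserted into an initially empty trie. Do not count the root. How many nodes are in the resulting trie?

27

For each word, the new-node count is its length minus the longest prefix already in the trie:
  "ffff" → 4 new (f, f, f, f)
  "rfvr" → 4 new (r, f, v, r)
  "ffv" → prefix "ff" already present; 1 new (v)
  "fffrfvrvrfr" → prefix "fff" already present; 8 new (r, f, v, r, v, r, f, r)
  "ffvvrv" → prefix "ffv" already present; 3 new (v, r, v)
  "fffvv" → prefix "fff" already present; 2 new (v, v)
  "ffvvvfrr" → prefix "ffvv" already present; 4 new (v, f, r, r)
  "ffvvvfv" → prefix "ffvvvf" already present; 1 new (v)
Total nodes = 4 + 4 + 1 + 8 + 3 + 2 + 4 + 1 = 27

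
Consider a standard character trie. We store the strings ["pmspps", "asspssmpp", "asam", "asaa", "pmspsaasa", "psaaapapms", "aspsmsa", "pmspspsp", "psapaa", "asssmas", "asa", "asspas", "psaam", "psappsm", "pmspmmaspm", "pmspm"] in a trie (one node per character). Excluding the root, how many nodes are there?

59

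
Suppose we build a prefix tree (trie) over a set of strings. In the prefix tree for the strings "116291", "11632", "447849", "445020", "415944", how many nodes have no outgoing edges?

5

A leaf is a node with no children — equivalently, the end of a word that is not a proper prefix of any other stored word.
Those words: "116291", "11632", "415944", "445020", "447849"
Leaf count: 5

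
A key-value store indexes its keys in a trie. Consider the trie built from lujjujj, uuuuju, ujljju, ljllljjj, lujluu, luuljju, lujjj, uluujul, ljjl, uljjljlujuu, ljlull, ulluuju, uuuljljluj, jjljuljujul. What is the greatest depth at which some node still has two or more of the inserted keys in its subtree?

4

Equivalently: take the maximum, over all pairs, of their longest common prefix length.
e.g. "lujjj" and "lujjujj" share the prefix "lujj" of length 4; no pair shares a longer one.
Longest shared-prefix length: 4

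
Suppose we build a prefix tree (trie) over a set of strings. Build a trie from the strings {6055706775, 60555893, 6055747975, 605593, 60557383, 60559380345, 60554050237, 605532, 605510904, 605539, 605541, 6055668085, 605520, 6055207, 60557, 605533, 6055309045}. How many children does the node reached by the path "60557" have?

The children of the "60557" node are the distinct next characters among strings starting with "60557".
Characters that immediately follow "60557" among the stored strings: {0, 3, 4}.
That node has 3 child edges.

3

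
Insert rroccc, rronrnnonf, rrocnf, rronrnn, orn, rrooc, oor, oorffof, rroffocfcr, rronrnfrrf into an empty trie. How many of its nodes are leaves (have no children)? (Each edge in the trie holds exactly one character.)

8

Leaves are exactly the stored words that no other stored word extends.
Those words: "oorffof", "orn", "rroccc", "rrocnf", "rroffocfcr", "rronrnfrrf", "rronrnnonf", "rrooc"
Leaf count: 8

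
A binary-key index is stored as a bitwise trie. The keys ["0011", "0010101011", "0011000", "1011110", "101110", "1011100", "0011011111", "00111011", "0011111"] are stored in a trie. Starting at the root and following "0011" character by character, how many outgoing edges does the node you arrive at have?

Follow the path "0011" to its node, then look at its outgoing edges.
Characters that immediately follow "0011" among the stored strings: {0, 1}.
That node has 2 child edges.

2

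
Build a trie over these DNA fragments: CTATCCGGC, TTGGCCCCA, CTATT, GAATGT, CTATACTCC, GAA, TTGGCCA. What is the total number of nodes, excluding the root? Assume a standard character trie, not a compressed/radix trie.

Insert word by word; a character creates a node only if that edge doesn't already exist:
  "CTATCCGGC" → 9 new (C, T, A, T, C, C, G, G, C)
  "TTGGCCCCA" → 9 new (T, T, G, G, C, C, C, C, A)
  "CTATT" → prefix "CTAT" already present; 1 new (T)
  "GAATGT" → 6 new (G, A, A, T, G, T)
  "CTATACTCC" → prefix "CTAT" already present; 5 new (A, C, T, C, C)
  "GAA" → prefix "GAA" already present; 0 new (none)
  "TTGGCCA" → prefix "TTGGCC" already present; 1 new (A)
Total nodes = 9 + 9 + 1 + 6 + 5 + 0 + 1 = 31

31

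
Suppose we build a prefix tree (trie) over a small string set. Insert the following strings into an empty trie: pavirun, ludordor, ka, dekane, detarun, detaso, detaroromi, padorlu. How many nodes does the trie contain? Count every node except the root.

Trace insertions, counting only characters that open a new branch:
  "pavirun" → 7 new (p, a, v, i, r, u, n)
  "ludordor" → 8 new (l, u, d, o, r, d, o, r)
  "ka" → 2 new (k, a)
  "dekane" → 6 new (d, e, k, a, n, e)
  "detarun" → prefix "de" already present; 5 new (t, a, r, u, n)
  "detaso" → prefix "deta" already present; 2 new (s, o)
  "detaroromi" → prefix "detar" already present; 5 new (o, r, o, m, i)
  "padorlu" → prefix "pa" already present; 5 new (d, o, r, l, u)
Total nodes = 7 + 8 + 2 + 6 + 5 + 2 + 5 + 5 = 40

40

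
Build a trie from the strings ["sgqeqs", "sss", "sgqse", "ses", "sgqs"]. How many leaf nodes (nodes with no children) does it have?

4

A leaf is a node with no children — equivalently, the end of a word that is not a proper prefix of any other stored word.
Those words: "ses", "sgqeqs", "sgqse", "sss"
Leaf count: 4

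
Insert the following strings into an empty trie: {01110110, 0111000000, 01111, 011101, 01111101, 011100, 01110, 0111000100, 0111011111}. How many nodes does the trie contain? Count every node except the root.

Trace insertions, counting only characters that open a new branch:
  "01110110" → 8 new (0, 1, 1, 1, 0, 1, 1, 0)
  "0111000000" → prefix "01110" already present; 5 new (0, 0, 0, 0, 0)
  "01111" → prefix "0111" already present; 1 new (1)
  "011101" → prefix "011101" already present; 0 new (none)
  "01111101" → prefix "01111" already present; 3 new (1, 0, 1)
  "011100" → prefix "011100" already present; 0 new (none)
  "01110" → prefix "01110" already present; 0 new (none)
  "0111000100" → prefix "0111000" already present; 3 new (1, 0, 0)
  "0111011111" → prefix "0111011" already present; 3 new (1, 1, 1)
Total nodes = 8 + 5 + 1 + 0 + 3 + 0 + 0 + 3 + 3 = 23

23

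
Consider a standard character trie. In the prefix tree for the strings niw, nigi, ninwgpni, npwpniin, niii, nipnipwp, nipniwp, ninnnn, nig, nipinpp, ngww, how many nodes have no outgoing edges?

Leaves are exactly the stored words that no other stored word extends.
Those words: "ngww", "nigi", "niii", "ninnnn", "ninwgpni", "nipinpp", "nipnipwp", "nipniwp", "niw", "npwpniin"
Leaf count: 10

10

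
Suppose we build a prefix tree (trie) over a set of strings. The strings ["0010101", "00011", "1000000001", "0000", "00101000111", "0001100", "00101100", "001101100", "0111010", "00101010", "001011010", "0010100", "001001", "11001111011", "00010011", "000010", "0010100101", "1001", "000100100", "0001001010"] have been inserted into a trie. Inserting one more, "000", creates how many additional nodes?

0

"000" is already a full path in the trie; only an end-marker is added.
No new nodes are needed: 0.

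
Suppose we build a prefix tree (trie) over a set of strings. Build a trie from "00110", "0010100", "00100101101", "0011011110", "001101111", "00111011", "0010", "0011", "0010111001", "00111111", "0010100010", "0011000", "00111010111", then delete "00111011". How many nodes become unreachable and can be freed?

1

A node on "00111011"'s path can go only if nothing else ends at it or branches off below it.
The suffix "1" (1 node) is used only by "00111011"; the node for "0011101" still has the child "0", so pruning stops there.
Nodes removed: 1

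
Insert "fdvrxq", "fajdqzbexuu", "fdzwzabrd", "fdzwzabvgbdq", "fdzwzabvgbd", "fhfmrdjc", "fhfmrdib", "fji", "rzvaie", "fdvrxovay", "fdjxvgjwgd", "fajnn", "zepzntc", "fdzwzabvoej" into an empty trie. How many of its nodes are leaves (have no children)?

13

A leaf is a node with no children — equivalently, the end of a word that is not a proper prefix of any other stored word.
Those words: "fajdqzbexuu", "fajnn", "fdjxvgjwgd", "fdvrxovay", "fdvrxq", "fdzwzabrd", "fdzwzabvgbdq", "fdzwzabvoej", "fhfmrdib", "fhfmrdjc", "fji", "rzvaie", "zepzntc"
Leaf count: 13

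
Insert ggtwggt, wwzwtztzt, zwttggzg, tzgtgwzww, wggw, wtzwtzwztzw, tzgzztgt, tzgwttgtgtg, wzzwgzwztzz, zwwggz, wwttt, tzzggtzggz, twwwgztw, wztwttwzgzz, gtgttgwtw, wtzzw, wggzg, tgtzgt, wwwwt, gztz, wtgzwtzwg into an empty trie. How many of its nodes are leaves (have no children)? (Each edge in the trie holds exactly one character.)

21

A leaf is a node with no children — equivalently, the end of a word that is not a proper prefix of any other stored word.
Those words: "ggtwggt", "gtgttgwtw", "gztz", "tgtzgt", "twwwgztw", "tzgtgwzww", "tzgwttgtgtg", "tzgzztgt", "tzzggtzggz", "wggw", "wggzg", "wtgzwtzwg", "wtzwtzwztzw", "wtzzw", "wwttt", "wwwwt", "wwzwtztzt", "wztwttwzgzz", "wzzwgzwztzz", "zwttggzg", "zwwggz"
Leaf count: 21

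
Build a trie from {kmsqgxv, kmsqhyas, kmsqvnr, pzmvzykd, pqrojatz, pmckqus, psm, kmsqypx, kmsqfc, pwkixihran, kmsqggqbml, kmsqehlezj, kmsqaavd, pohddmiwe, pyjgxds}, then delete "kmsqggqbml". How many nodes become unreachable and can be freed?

5

Walk "kmsqggqbml" from the leaf back toward the root, removing each node that no remaining word uses.
The suffix "gqbml" (5 nodes) is used only by "kmsqggqbml"; the node for "kmsqg" still has the child "x", so pruning stops there.
Nodes removed: 5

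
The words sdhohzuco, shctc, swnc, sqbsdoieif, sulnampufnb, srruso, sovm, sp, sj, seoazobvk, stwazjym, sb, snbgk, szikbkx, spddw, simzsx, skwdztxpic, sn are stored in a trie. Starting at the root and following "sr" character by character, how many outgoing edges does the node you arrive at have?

1

Walk "sr" from the root, arriving at one node.
Distinct next characters after "sr": r.
That node has 1 child edge.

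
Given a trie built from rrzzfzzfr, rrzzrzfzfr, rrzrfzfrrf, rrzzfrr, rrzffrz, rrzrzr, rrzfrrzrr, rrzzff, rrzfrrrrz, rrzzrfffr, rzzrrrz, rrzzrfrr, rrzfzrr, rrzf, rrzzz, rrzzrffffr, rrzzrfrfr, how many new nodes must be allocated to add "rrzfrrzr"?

Every character of "rrzfrrzr" already lies on an existing path (it is a prefix of some stored word).
No new nodes are needed: 0.

0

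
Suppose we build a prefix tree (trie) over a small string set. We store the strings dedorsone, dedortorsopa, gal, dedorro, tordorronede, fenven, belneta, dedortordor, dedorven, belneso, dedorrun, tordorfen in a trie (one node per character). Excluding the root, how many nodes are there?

59

Count nodes per top-level branch (shared prefixes stored once):
  'b'-branch (belneso, belneta): 9 nodes
  'd'-branch (dedorro, dedorrun, dedorsone, dedortordor, dedortorsopa, dedorven): 26 nodes
  'f'-branch (fenven): 6 nodes
  'g'-branch (gal): 3 nodes
  't'-branch (tordorfen, tordorronede): 15 nodes
Sum: 59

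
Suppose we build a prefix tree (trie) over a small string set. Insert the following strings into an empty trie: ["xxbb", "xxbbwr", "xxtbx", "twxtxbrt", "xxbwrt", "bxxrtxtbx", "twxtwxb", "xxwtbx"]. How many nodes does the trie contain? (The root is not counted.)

36

Insert word by word; a character creates a node only if that edge doesn't already exist:
  "xxbb" → 4 new (x, x, b, b)
  "xxbbwr" → prefix "xxbb" already present; 2 new (w, r)
  "xxtbx" → prefix "xx" already present; 3 new (t, b, x)
  "twxtxbrt" → 8 new (t, w, x, t, x, b, r, t)
  "xxbwrt" → prefix "xxb" already present; 3 new (w, r, t)
  "bxxrtxtbx" → 9 new (b, x, x, r, t, x, t, b, x)
  "twxtwxb" → prefix "twxt" already present; 3 new (w, x, b)
  "xxwtbx" → prefix "xx" already present; 4 new (w, t, b, x)
Total nodes = 4 + 2 + 3 + 8 + 3 + 9 + 3 + 4 = 36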